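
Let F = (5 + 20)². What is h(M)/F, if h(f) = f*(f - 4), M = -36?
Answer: 288/125 ≈ 2.3040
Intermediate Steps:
F = 625 (F = 25² = 625)
h(f) = f*(-4 + f)
h(M)/F = -36*(-4 - 36)/625 = -36*(-40)*(1/625) = 1440*(1/625) = 288/125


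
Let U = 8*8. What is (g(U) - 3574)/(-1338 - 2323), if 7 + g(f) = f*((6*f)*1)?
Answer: -20995/3661 ≈ -5.7348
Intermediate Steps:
U = 64
g(f) = -7 + 6*f² (g(f) = -7 + f*((6*f)*1) = -7 + f*(6*f) = -7 + 6*f²)
(g(U) - 3574)/(-1338 - 2323) = ((-7 + 6*64²) - 3574)/(-1338 - 2323) = ((-7 + 6*4096) - 3574)/(-3661) = ((-7 + 24576) - 3574)*(-1/3661) = (24569 - 3574)*(-1/3661) = 20995*(-1/3661) = -20995/3661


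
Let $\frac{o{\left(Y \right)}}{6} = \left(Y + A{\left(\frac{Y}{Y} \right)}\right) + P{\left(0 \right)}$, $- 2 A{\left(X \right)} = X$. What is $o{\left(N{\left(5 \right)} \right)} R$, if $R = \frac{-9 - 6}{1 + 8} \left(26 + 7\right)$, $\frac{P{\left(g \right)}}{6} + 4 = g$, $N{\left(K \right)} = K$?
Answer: $6435$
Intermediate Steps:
$P{\left(g \right)} = -24 + 6 g$
$A{\left(X \right)} = - \frac{X}{2}$
$o{\left(Y \right)} = -147 + 6 Y$ ($o{\left(Y \right)} = 6 \left(\left(Y - \frac{Y \frac{1}{Y}}{2}\right) + \left(-24 + 6 \cdot 0\right)\right) = 6 \left(\left(Y - \frac{1}{2}\right) + \left(-24 + 0\right)\right) = 6 \left(\left(Y - \frac{1}{2}\right) - 24\right) = 6 \left(\left(- \frac{1}{2} + Y\right) - 24\right) = 6 \left(- \frac{49}{2} + Y\right) = -147 + 6 Y$)
$R = -55$ ($R = - \frac{15}{9} \cdot 33 = \left(-15\right) \frac{1}{9} \cdot 33 = \left(- \frac{5}{3}\right) 33 = -55$)
$o{\left(N{\left(5 \right)} \right)} R = \left(-147 + 6 \cdot 5\right) \left(-55\right) = \left(-147 + 30\right) \left(-55\right) = \left(-117\right) \left(-55\right) = 6435$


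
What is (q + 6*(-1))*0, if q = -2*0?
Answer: 0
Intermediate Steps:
q = 0
(q + 6*(-1))*0 = (0 + 6*(-1))*0 = (0 - 6)*0 = -6*0 = 0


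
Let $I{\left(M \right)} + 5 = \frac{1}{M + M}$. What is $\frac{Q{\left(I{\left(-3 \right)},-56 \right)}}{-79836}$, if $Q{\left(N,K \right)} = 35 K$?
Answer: $\frac{490}{19959} \approx 0.02455$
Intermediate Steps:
$I{\left(M \right)} = -5 + \frac{1}{2 M}$ ($I{\left(M \right)} = -5 + \frac{1}{M + M} = -5 + \frac{1}{2 M}$)
$\frac{Q{\left(I{\left(-3 \right)},-56 \right)}}{-79836} = \frac{35 \left(-56\right)}{-79836} = \left(-1960\right) \left(- \frac{1}{79836}\right) = \frac{490}{19959}$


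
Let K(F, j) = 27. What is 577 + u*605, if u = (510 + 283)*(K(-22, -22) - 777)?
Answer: -359823173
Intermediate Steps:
u = -594750 (u = (510 + 283)*(27 - 777) = 793*(-750) = -594750)
577 + u*605 = 577 - 594750*605 = 577 - 359823750 = -359823173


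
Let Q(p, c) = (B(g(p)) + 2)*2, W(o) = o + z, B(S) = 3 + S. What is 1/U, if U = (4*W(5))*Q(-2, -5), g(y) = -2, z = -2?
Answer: 1/72 ≈ 0.013889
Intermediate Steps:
W(o) = -2 + o (W(o) = o - 2 = -2 + o)
Q(p, c) = 6 (Q(p, c) = ((3 - 2) + 2)*2 = (1 + 2)*2 = 3*2 = 6)
U = 72 (U = (4*(-2 + 5))*6 = (4*3)*6 = 12*6 = 72)
1/U = 1/72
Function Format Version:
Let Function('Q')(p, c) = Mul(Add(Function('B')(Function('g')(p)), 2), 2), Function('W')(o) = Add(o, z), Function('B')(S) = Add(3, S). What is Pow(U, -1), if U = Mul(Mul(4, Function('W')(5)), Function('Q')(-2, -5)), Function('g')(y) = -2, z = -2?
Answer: Rational(1, 72) ≈ 0.013889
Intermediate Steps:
Function('W')(o) = Add(-2, o) (Function('W')(o) = Add(o, -2) = Add(-2, o))
Function('Q')(p, c) = 6 (Function('Q')(p, c) = Mul(Add(Add(3, -2), 2), 2) = Mul(Add(1, 2), 2) = Mul(3, 2) = 6)
U = 72 (U = Mul(Mul(4, Add(-2, 5)), 6) = Mul(Mul(4, 3), 6) = Mul(12, 6) = 72)
Pow(U, -1) = Pow(72, -1) = Rational(1, 72)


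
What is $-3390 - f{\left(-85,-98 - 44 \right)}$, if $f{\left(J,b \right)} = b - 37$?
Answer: $-3211$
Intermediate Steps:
$f{\left(J,b \right)} = -37 + b$
$-3390 - f{\left(-85,-98 - 44 \right)} = -3390 - \left(-37 - 142\right) = -3390 - -179 = -3390 + 179 = -3211$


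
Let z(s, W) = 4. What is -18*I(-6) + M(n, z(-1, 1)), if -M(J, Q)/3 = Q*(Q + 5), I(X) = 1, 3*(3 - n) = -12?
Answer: -126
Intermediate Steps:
n = 7 (n = 3 - ⅓*(-12) = 3 + 4 = 7)
M(J, Q) = -3*Q*(5 + Q) (M(J, Q) = -3*Q*(Q + 5) = -3*Q*(5 + Q))
-18*I(-6) + M(n, z(-1, 1)) = -18*1 - 3*4*(5 + 4) = -18 - 3*4*9 = -18 - 108 = -126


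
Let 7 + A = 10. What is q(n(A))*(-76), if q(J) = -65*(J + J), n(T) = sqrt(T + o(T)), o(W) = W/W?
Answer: 19760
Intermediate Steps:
A = 3 (A = -7 + 10 = 3)
o(W) = 1
n(T) = sqrt(1 + T) (n(T) = sqrt(T + 1) = sqrt(1 + T))
q(J) = -130*J
q(n(A))*(-76) = -130*sqrt(1 + 3)*(-76) = -130*sqrt(4)*(-76) = -130*2*(-76) = -260*(-76) = 19760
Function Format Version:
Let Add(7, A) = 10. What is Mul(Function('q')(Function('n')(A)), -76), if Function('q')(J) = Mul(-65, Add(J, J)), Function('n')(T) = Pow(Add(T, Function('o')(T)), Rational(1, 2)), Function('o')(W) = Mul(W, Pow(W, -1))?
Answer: 19760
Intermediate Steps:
A = 3 (A = Add(-7, 10) = 3)
Function('o')(W) = 1
Function('n')(T) = Pow(Add(1, T), Rational(1, 2)) (Function('n')(T) = Pow(Add(T, 1), Rational(1, 2)) = Pow(Add(1, T), Rational(1, 2)))
Function('q')(J) = Mul(-130, J) (Function('q')(J) = Mul(-65, Mul(2, J)) = Mul(-130, J))
Mul(Function('q')(Function('n')(A)), -76) = Mul(Mul(-130, Pow(Add(1, 3), Rational(1, 2))), -76) = Mul(Mul(-130, Pow(4, Rational(1, 2))), -76) = Mul(Mul(-130, 2), -76) = Mul(-260, -76) = 19760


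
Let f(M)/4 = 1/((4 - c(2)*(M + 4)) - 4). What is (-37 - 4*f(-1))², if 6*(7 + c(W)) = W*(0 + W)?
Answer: 516961/361 ≈ 1432.0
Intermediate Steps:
c(W) = -7 + W²/6 (c(W) = -7 + (W*(0 + W))/6 = -7 + (W*W)/6 = -7 + W²/6)
f(M) = 4/(76/3 + 19*M/3) (f(M) = 4/((4 - (-7 + (⅙)*2²)*(M + 4)) - 4) = 4/((4 - (-7 + (⅙)*4)*(4 + M)) - 4) = 4/((4 - (-7 + ⅔)*(4 + M)) - 4) = 4/((4 - (-19)*(4 + M)/3) - 4) = 4/((4 - (-76/3 - 19*M/3)) - 4) = 4/((4 + (76/3 + 19*M/3)) - 4) = 4/((88/3 + 19*M/3) - 4) = 4/(76/3 + 19*M/3))
(-37 - 4*f(-1))² = (-37 - 48/(19*(4 - 1)))² = (-37 - 48/(19*3))² = (-37 - 4*4/19)² = (-37 - 16/19)² = (-719/19)² = 516961/361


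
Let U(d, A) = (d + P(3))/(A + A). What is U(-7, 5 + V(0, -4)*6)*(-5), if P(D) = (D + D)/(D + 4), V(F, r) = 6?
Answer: 215/574 ≈ 0.37456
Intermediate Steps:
P(D) = 2*D/(4 + D) (P(D) = (2*D)/(4 + D) = 2*D/(4 + D))
U(d, A) = (6/7 + d)/(2*A) (U(d, A) = (d + 2*3/(4 + 3))/(A + A) = (d + 2*3/7)/((2*A)) = (d + 2*3*(1/7))*(1/(2*A)) = (d + 6/7)*(1/(2*A)) = (6/7 + d)*(1/(2*A)) = (6/7 + d)/(2*A))
U(-7, 5 + V(0, -4)*6)*(-5) = ((6 + 7*(-7))/(14*(5 + 6*6)))*(-5) = ((6 - 49)/(14*(5 + 36)))*(-5) = ((1/14)*(-43)/41)*(-5) = ((1/14)*(1/41)*(-43))*(-5) = -43/574*(-5) = 215/574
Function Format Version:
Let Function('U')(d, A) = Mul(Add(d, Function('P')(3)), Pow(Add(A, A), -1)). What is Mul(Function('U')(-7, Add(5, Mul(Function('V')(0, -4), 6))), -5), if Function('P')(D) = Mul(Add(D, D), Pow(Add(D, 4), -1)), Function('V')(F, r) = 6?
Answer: Rational(215, 574) ≈ 0.37456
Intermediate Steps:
Function('P')(D) = Mul(2, D, Pow(Add(4, D), -1)) (Function('P')(D) = Mul(Mul(2, D), Pow(Add(4, D), -1)) = Mul(2, D, Pow(Add(4, D), -1)))
Function('U')(d, A) = Mul(Rational(1, 2), Pow(A, -1), Add(Rational(6, 7), d)) (Function('U')(d, A) = Mul(Add(d, Mul(2, 3, Pow(Add(4, 3), -1))), Pow(Add(A, A), -1)) = Mul(Add(d, Mul(2, 3, Pow(7, -1))), Pow(Mul(2, A), -1)) = Mul(Add(d, Mul(2, 3, Rational(1, 7))), Mul(Rational(1, 2), Pow(A, -1))) = Mul(Add(d, Rational(6, 7)), Mul(Rational(1, 2), Pow(A, -1))) = Mul(Add(Rational(6, 7), d), Mul(Rational(1, 2), Pow(A, -1))) = Mul(Rational(1, 2), Pow(A, -1), Add(Rational(6, 7), d)))
Mul(Function('U')(-7, Add(5, Mul(Function('V')(0, -4), 6))), -5) = Mul(Mul(Rational(1, 14), Pow(Add(5, Mul(6, 6)), -1), Add(6, Mul(7, -7))), -5) = Mul(Mul(Rational(1, 14), Pow(Add(5, 36), -1), Add(6, -49)), -5) = Mul(Mul(Rational(1, 14), Pow(41, -1), -43), -5) = Mul(Mul(Rational(1, 14), Rational(1, 41), -43), -5) = Mul(Rational(-43, 574), -5) = Rational(215, 574)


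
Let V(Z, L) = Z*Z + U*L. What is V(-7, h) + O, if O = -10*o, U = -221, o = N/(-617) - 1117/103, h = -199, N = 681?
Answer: 2805616748/63551 ≈ 44148.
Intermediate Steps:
o = -759332/63551 (o = 681/(-617) - 1117/103 = 681*(-1/617) - 1117*1/103 = -681/617 - 1117/103 = -759332/63551 ≈ -11.948)
O = 7593320/63551 (O = -10*(-759332/63551) = 7593320/63551 ≈ 119.48)
V(Z, L) = Z² - 221*L (V(Z, L) = Z*Z - 221*L = Z² - 221*L)
V(-7, h) + O = ((-7)² - 221*(-199)) + 7593320/63551 = (49 + 43979) + 7593320/63551 = 44028 + 7593320/63551 = 2805616748/63551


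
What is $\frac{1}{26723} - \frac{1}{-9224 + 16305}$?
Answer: $- \frac{19642}{189225563} \approx -0.0001038$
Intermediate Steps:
$\frac{1}{26723} - \frac{1}{-9224 + 16305} = \frac{1}{26723} - \frac{1}{7081} = - \frac{19642}{189225563}$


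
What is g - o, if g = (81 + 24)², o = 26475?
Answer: -15450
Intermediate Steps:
g = 11025 (g = 105² = 11025)
g - o = 11025 - 1*26475 = 11025 - 26475 = -15450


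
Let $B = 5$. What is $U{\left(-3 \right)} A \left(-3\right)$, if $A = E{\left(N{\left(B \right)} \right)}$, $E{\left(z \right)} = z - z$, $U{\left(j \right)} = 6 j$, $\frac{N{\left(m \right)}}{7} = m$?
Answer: $0$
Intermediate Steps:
$N{\left(m \right)} = 7 m$
$E{\left(z \right)} = 0$
$A = 0$
$U{\left(-3 \right)} A \left(-3\right) = 6 \left(-3\right) 0 \left(-3\right) = \left(-18\right) 0 \left(-3\right) = 0 \left(-3\right) = 0$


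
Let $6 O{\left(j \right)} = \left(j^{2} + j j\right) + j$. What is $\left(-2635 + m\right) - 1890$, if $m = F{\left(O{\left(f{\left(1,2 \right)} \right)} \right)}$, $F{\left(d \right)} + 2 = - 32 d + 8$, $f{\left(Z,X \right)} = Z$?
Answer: $-4535$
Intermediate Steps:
$O{\left(j \right)} = \frac{j^{2}}{3} + \frac{j}{6}$ ($O{\left(j \right)} = \frac{\left(j^{2} + j j\right) + j}{6} = \frac{\left(j^{2} + j^{2}\right) + j}{6} = \frac{2 j^{2} + j}{6} = \frac{j + 2 j^{2}}{6} = \frac{j^{2}}{3} + \frac{j}{6}$)
$F{\left(d \right)} = 6 - 32 d$ ($F{\left(d \right)} = -2 - \left(-8 + 32 d\right) = 6 - 32 d$)
$m = -10$ ($m = 6 - 32 \cdot \frac{1}{6} \cdot 1 \left(1 + 2 \cdot 1\right) = 6 - 32 \cdot \frac{1}{6} \cdot 1 \left(1 + 2\right) = 6 - 32 \cdot \frac{1}{6} \cdot 1 \cdot 3 = 6 - 16 = -10$)
$\left(-2635 + m\right) - 1890 = \left(-2635 - 10\right) - 1890 = -2645 - 1890 = -4535$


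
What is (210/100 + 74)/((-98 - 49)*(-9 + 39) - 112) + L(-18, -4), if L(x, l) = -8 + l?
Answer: -543401/45220 ≈ -12.017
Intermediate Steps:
(210/100 + 74)/((-98 - 49)*(-9 + 39) - 112) + L(-18, -4) = (210/100 + 74)/((-98 - 49)*(-9 + 39) - 112) + (-8 - 4) = (210*(1/100) + 74)/(-147*30 - 112) - 12 = (21/10 + 74)/(-4410 - 112) - 12 = (761/10)/(-4522) - 12 = (761/10)*(-1/4522) - 12 = -761/45220 - 12 = -543401/45220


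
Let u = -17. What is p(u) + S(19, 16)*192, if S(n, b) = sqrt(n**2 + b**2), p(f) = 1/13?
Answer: 1/13 + 192*sqrt(617) ≈ 4769.3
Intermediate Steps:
p(f) = 1/13
S(n, b) = sqrt(b**2 + n**2)
p(u) + S(19, 16)*192 = 1/13 + sqrt(16**2 + 19**2)*192 = 1/13 + sqrt(256 + 361)*192 = 1/13 + sqrt(617)*192 = 1/13 + 192*sqrt(617)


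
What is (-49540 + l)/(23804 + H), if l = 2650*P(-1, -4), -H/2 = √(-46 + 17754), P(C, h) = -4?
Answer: -89473285/35409974 - 15035*√4427/35409974 ≈ -2.5550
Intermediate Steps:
H = -4*√4427 (H = -2*√(-46 + 17754) = -4*√4427 ≈ -266.14)
l = -10600 (l = 2650*(-4) = -10600)
(-49540 + l)/(23804 + H) = (-49540 - 10600)/(23804 - 4*√4427) = -60140/(23804 - 4*√4427)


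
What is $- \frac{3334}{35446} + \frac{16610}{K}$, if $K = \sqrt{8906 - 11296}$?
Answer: $- \frac{1667}{17723} - \frac{1661 i \sqrt{2390}}{239} \approx -0.094059 - 339.76 i$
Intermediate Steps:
$K = i \sqrt{2390}$ ($K = \sqrt{8906 - 11296} = \sqrt{-2390} = i \sqrt{2390} \approx 48.888 i$)
$- \frac{3334}{35446} + \frac{16610}{K} = - \frac{3334}{35446} + \frac{16610}{i \sqrt{2390}} = \left(-3334\right) \frac{1}{35446} + 16610 \left(- \frac{i \sqrt{2390}}{2390}\right) = - \frac{1667}{17723} - \frac{1661 i \sqrt{2390}}{239}$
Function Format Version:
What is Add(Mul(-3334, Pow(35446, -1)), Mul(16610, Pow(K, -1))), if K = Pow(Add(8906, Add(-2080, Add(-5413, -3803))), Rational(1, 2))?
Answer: Add(Rational(-1667, 17723), Mul(Rational(-1661, 239), I, Pow(2390, Rational(1, 2)))) ≈ Add(-0.094059, Mul(-339.76, I))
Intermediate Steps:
K = Mul(I, Pow(2390, Rational(1, 2))) (K = Pow(Add(8906, Add(-2080, -9216)), Rational(1, 2)) = Pow(Add(8906, -11296), Rational(1, 2)) = Pow(-2390, Rational(1, 2)) = Mul(I, Pow(2390, Rational(1, 2))) ≈ Mul(48.888, I))
Add(Mul(-3334, Pow(35446, -1)), Mul(16610, Pow(K, -1))) = Add(Mul(-3334, Pow(35446, -1)), Mul(16610, Pow(Mul(I, Pow(2390, Rational(1, 2))), -1))) = Add(Mul(-3334, Rational(1, 35446)), Mul(16610, Mul(Rational(-1, 2390), I, Pow(2390, Rational(1, 2))))) = Add(Rational(-1667, 17723), Mul(Rational(-1661, 239), I, Pow(2390, Rational(1, 2))))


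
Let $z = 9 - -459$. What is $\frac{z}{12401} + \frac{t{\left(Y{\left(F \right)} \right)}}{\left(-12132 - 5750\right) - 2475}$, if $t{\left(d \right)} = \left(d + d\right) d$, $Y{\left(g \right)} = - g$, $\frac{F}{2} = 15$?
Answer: $- \frac{12794724}{252447157} \approx -0.050683$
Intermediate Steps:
$F = 30$ ($F = 2 \cdot 15 = 30$)
$t{\left(d \right)} = 2 d^{2}$ ($t{\left(d \right)} = 2 d d = 2 d^{2}$)
$z = 468$ ($z = 9 + 459 = 468$)
$\frac{z}{12401} + \frac{t{\left(Y{\left(F \right)} \right)}}{\left(-12132 - 5750\right) - 2475} = \frac{468}{12401} + \frac{2 \left(\left(-1\right) 30\right)^{2}}{\left(-12132 - 5750\right) - 2475} = 468 \cdot \frac{1}{12401} + \frac{2 \left(-30\right)^{2}}{-17882 - 2475} = \frac{468}{12401} + \frac{2 \cdot 900}{-20357} = \frac{468}{12401} + 1800 \left(- \frac{1}{20357}\right) = \frac{468}{12401} - \frac{1800}{20357} = - \frac{12794724}{252447157}$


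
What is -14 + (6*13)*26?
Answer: 2014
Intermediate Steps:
-14 + (6*13)*26 = -14 + 78*26 = -14 + 2028 = 2014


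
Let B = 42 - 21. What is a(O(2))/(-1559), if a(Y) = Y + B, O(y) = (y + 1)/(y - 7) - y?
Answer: -92/7795 ≈ -0.011802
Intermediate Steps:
B = 21
O(y) = -y + (1 + y)/(-7 + y) (O(y) = (1 + y)/(-7 + y) - y = -y + (1 + y)/(-7 + y))
a(Y) = 21 + Y (a(Y) = Y + 21 = 21 + Y)
a(O(2))/(-1559) = (21 + (1 - 1*2² + 8*2)/(-7 + 2))/(-1559) = (21 + (1 - 1*4 + 16)/(-5))*(-1/1559) = (21 - (1 - 4 + 16)/5)*(-1/1559) = (21 - ⅕*13)*(-1/1559) = (21 - 13/5)*(-1/1559) = (92/5)*(-1/1559) = -92/7795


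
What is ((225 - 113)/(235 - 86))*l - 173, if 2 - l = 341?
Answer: -63745/149 ≈ -427.82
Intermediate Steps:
l = -339 (l = 2 - 1*341 = 2 - 341 = -339)
((225 - 113)/(235 - 86))*l - 173 = ((225 - 113)/(235 - 86))*(-339) - 173 = (112/149)*(-339) - 173 = -37968/149 - 173 = -63745/149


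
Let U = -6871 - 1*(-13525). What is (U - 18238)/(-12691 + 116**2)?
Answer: -11584/765 ≈ -15.142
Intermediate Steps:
U = 6654 (U = -6871 + 13525 = 6654)
(U - 18238)/(-12691 + 116**2) = (6654 - 18238)/(-12691 + 116**2) = -11584/(-12691 + 13456) = -11584/765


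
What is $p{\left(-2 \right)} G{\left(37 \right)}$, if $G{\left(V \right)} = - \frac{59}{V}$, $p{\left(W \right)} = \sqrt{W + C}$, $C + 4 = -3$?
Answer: $- \frac{177 i}{37} \approx - 4.7838 i$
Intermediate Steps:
$C = -7$ ($C = -4 - 3 = -7$)
$p{\left(W \right)} = \sqrt{-7 + W}$ ($p{\left(W \right)} = \sqrt{W - 7} = \sqrt{-7 + W}$)
$p{\left(-2 \right)} G{\left(37 \right)} = \sqrt{-7 - 2} \left(- \frac{59}{37}\right) = \sqrt{-9} \left(\left(-59\right) \frac{1}{37}\right) = 3 i \left(- \frac{59}{37}\right) = - \frac{177 i}{37}$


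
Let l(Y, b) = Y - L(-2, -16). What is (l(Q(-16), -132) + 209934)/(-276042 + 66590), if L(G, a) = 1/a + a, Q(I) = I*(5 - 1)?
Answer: -3358177/3351232 ≈ -1.0021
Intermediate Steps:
Q(I) = 4*I (Q(I) = I*4 = 4*I)
L(G, a) = a + 1/a
l(Y, b) = 257/16 + Y (l(Y, b) = Y - (-16 + 1/(-16)) = Y - (-16 - 1/16) = Y - 1*(-257/16) = Y + 257/16 = 257/16 + Y)
(l(Q(-16), -132) + 209934)/(-276042 + 66590) = ((257/16 + 4*(-16)) + 209934)/(-276042 + 66590) = ((257/16 - 64) + 209934)/(-209452) = (-767/16 + 209934)*(-1/209452) = (3358177/16)*(-1/209452) = -3358177/3351232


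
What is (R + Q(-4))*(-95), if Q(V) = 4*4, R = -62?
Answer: 4370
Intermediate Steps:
Q(V) = 16
(R + Q(-4))*(-95) = (-62 + 16)*(-95) = -46*(-95) = 4370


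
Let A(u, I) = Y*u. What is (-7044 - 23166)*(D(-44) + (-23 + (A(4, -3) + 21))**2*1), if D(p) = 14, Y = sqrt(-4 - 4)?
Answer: 3323100 + 966720*I*sqrt(2) ≈ 3.3231e+6 + 1.3671e+6*I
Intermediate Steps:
Y = 2*I*sqrt(2) (Y = sqrt(-8) = 2*I*sqrt(2) ≈ 2.8284*I)
A(u, I) = 2*I*u*sqrt(2) (A(u, I) = (2*I*sqrt(2))*u = 2*I*u*sqrt(2))
(-7044 - 23166)*(D(-44) + (-23 + (A(4, -3) + 21))**2*1) = (-7044 - 23166)*(14 + (-23 + (2*I*4*sqrt(2) + 21))**2*1) = -30210*(14 + (-23 + (8*I*sqrt(2) + 21))**2*1) = -30210*(14 + (-23 + (21 + 8*I*sqrt(2)))**2*1) = -30210*(14 + (-2 + 8*I*sqrt(2))**2*1) = -30210*(14 + (-2 + 8*I*sqrt(2))**2) = -422940 - 30210*(-2 + 8*I*sqrt(2))**2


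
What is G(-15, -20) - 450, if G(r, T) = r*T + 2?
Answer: -148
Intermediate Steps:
G(r, T) = 2 + T*r (G(r, T) = T*r + 2 = 2 + T*r)
G(-15, -20) - 450 = (2 - 20*(-15)) - 450 = (2 + 300) - 450 = 302 - 450 = -148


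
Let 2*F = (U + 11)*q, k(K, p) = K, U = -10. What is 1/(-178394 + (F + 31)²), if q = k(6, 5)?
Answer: -1/177238 ≈ -5.6421e-6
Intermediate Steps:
q = 6
F = 3 (F = ((-10 + 11)*6)/2 = (1*6)/2 = (½)*6 = 3)
1/(-178394 + (F + 31)²) = 1/(-178394 + (3 + 31)²) = 1/(-178394 + 34²) = 1/(-178394 + 1156) = 1/(-177238) = -1/177238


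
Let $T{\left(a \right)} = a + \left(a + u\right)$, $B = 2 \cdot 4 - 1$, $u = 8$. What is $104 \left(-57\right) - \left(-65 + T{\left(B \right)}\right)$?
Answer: $-5885$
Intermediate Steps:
$B = 7$ ($B = 8 - 1 = 7$)
$T{\left(a \right)} = 8 + 2 a$ ($T{\left(a \right)} = a + \left(a + 8\right) = a + \left(8 + a\right) = 8 + 2 a$)
$104 \left(-57\right) - \left(-65 + T{\left(B \right)}\right) = 104 \left(-57\right) + \left(65 - \left(8 + 2 \cdot 7\right)\right) = -5928 + \left(65 - \left(8 + 14\right)\right) = -5928 + \left(65 - 22\right) = -5928 + 43 = -5885$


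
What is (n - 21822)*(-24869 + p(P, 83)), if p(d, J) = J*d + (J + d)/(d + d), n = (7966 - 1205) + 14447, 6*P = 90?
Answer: 217546954/15 ≈ 1.4503e+7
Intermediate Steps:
P = 15 (P = (⅙)*90 = 15)
n = 21208 (n = 6761 + 14447 = 21208)
p(d, J) = J*d + (J + d)/(2*d) (p(d, J) = J*d + (J + d)/((2*d)) = J*d + (J + d)*(1/(2*d)) = J*d + (J + d)/(2*d))
(n - 21822)*(-24869 + p(P, 83)) = (21208 - 21822)*(-24869 + (½ + 83*15 + (½)*83/15)) = -614*(-24869 + (½ + 1245 + (½)*83*(1/15))) = -614*(-24869 + (½ + 1245 + 83/30)) = -614*(-24869 + 18724/15) = -614*(-354311/15) = 217546954/15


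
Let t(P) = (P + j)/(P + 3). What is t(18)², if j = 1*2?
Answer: 400/441 ≈ 0.90703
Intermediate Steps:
j = 2
t(P) = (2 + P)/(3 + P) (t(P) = (P + 2)/(P + 3) = (2 + P)/(3 + P))
t(18)² = ((2 + 18)/(3 + 18))² = (20/21)² = 400/441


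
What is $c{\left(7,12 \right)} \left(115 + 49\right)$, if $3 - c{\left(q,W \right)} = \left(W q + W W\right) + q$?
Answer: $-38048$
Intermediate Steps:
$c{\left(q,W \right)} = 3 - q - W^{2} - W q$ ($c{\left(q,W \right)} = 3 - \left(\left(W q + W W\right) + q\right) = 3 - \left(\left(W q + W^{2}\right) + q\right) = 3 - \left(\left(W^{2} + W q\right) + q\right) = 3 - \left(q + W^{2} + W q\right) = 3 - q - W^{2} - W q$)
$c{\left(7,12 \right)} \left(115 + 49\right) = \left(3 - 7 - 12^{2} - 12 \cdot 7\right) \left(115 + 49\right) = \left(3 - 7 - 144 - 84\right) 164 = \left(-232\right) 164 = -38048$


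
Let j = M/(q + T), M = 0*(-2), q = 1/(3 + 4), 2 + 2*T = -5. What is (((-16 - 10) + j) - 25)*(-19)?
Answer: 969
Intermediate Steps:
T = -7/2 (T = -1 + (½)*(-5) = -1 - 5/2 = -7/2 ≈ -3.5000)
q = ⅐ (q = 1/7 = ⅐ ≈ 0.14286)
M = 0
j = 0 (j = 0/(⅐ - 7/2) = 0/(-47/14) = -14/47*0 = 0)
(((-16 - 10) + j) - 25)*(-19) = (((-16 - 10) + 0) - 25)*(-19) = ((-26 + 0) - 25)*(-19) = (-26 - 25)*(-19) = -51*(-19) = 969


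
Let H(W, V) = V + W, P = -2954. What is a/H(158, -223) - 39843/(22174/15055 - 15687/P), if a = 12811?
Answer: -17005610286863/2801219395 ≈ -6070.8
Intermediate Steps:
a/H(158, -223) - 39843/(22174/15055 - 15687/P) = 12811/(-223 + 158) - 39843/(22174/15055 - 15687/(-2954)) = 12811/(-65) - 39843/(22174*(1/15055) - 15687*(-1/2954)) = 12811*(-1/65) - 39843/(22174/15055 + 2241/422) = -12811/65 - 39843/43095683/6353210 = -12811/65 - 39843*6353210/43095683 = -12811/65 - 253130946030/43095683 = -17005610286863/2801219395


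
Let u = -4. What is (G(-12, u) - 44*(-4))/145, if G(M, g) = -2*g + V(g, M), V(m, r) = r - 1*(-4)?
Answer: 176/145 ≈ 1.2138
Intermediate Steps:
V(m, r) = 4 + r (V(m, r) = r + 4 = 4 + r)
G(M, g) = 4 + M - 2*g (G(M, g) = -2*g + (4 + M) = 4 + M - 2*g)
(G(-12, u) - 44*(-4))/145 = ((4 - 12 - 2*(-4)) - 44*(-4))/145 = ((4 - 12 + 8) + 176)*(1/145) = (0 + 176)*(1/145) = 176*(1/145) = 176/145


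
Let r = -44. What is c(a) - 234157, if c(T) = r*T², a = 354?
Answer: -5748061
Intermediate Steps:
c(T) = -44*T²
c(a) - 234157 = -44*354² - 234157 = -44*125316 - 234157 = -5513904 - 234157 = -5748061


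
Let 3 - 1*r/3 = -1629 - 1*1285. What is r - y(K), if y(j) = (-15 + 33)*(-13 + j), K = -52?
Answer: 9921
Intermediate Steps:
r = 8751 (r = 9 - 3*(-1629 - 1*1285) = 9 - 3*(-1629 - 1285) = 9 - 3*(-2914) = 9 + 8742 = 8751)
y(j) = -234 + 18*j (y(j) = 18*(-13 + j) = -234 + 18*j)
r - y(K) = 8751 - (-234 + 18*(-52)) = 8751 - (-234 - 936) = 8751 - 1*(-1170) = 8751 + 1170 = 9921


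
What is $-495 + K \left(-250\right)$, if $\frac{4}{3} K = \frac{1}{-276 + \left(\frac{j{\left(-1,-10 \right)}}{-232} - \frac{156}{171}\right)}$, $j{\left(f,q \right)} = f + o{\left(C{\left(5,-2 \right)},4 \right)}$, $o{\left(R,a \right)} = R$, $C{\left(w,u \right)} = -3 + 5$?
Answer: $- \frac{362036655}{732389} \approx -494.32$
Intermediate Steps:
$C{\left(w,u \right)} = 2$
$j{\left(f,q \right)} = 2 + f$ ($j{\left(f,q \right)} = f + 2 = 2 + f$)
$K = - \frac{9918}{3661945}$ ($K = \frac{3}{4 \left(-276 - \left(\frac{52}{57} - \frac{2 - 1}{-232}\right)\right)} = \frac{3}{4 \left(-276 + \left(1 \left(- \frac{1}{232}\right) - \frac{52}{57}\right)\right)} = \frac{3}{4 \left(-276 - \frac{12121}{13224}\right)} = \frac{3}{4 \left(- \frac{3661945}{13224}\right)} = \frac{3}{4} \left(- \frac{13224}{3661945}\right) = - \frac{9918}{3661945} \approx -0.0027084$)
$-495 + K \left(-250\right) = -495 - - \frac{495900}{732389} = -495 + \frac{495900}{732389} = - \frac{362036655}{732389}$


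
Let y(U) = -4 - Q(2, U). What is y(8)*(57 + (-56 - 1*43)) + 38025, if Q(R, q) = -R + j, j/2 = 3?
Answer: 38361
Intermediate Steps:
j = 6 (j = 2*3 = 6)
Q(R, q) = 6 - R (Q(R, q) = -R + 6 = 6 - R)
y(U) = -8 (y(U) = -4 - (6 - 1*2) = -4 - (6 - 2) = -4 - 1*4 = -4 - 4 = -8)
y(8)*(57 + (-56 - 1*43)) + 38025 = -8*(57 + (-56 - 1*43)) + 38025 = -8*(57 + (-56 - 43)) + 38025 = -8*(57 - 99) + 38025 = -8*(-42) + 38025 = 336 + 38025 = 38361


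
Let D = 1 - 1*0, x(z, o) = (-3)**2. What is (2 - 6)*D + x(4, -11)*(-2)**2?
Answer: 32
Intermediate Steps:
x(z, o) = 9
D = 1 (D = 1 + 0 = 1)
(2 - 6)*D + x(4, -11)*(-2)**2 = (2 - 6)*1 + 9*(-2)**2 = -4*1 + 9*4 = -4 + 36 = 32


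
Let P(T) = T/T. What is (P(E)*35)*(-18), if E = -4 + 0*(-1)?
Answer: -630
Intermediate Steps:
E = -4 (E = -4 + 0 = -4)
P(T) = 1
(P(E)*35)*(-18) = (1*35)*(-18) = 35*(-18) = -630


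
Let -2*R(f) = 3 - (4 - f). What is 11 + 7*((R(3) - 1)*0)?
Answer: 11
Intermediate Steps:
R(f) = 1/2 - f/2 (R(f) = -(3 - (4 - f))/2 = -(3 + (-4 + f))/2 = -(-1 + f)/2 = 1/2 - f/2)
11 + 7*((R(3) - 1)*0) = 11 + 7*(((1/2 - 1/2*3) - 1)*0) = 11 + 7*(((1/2 - 3/2) - 1)*0) = 11 + 7*((-1 - 1)*0) = 11 + 7*(-2*0) = 11 + 7*0 = 11 + 0 = 11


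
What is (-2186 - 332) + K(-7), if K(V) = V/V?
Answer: -2517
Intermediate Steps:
K(V) = 1
(-2186 - 332) + K(-7) = (-2186 - 332) + 1 = -2518 + 1 = -2517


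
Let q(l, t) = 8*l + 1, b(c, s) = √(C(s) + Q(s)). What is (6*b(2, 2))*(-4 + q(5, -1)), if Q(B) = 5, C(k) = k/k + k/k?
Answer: 222*√7 ≈ 587.36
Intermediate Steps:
C(k) = 2 (C(k) = 1 + 1 = 2)
b(c, s) = √7 (b(c, s) = √(2 + 5) = √7)
q(l, t) = 1 + 8*l
(6*b(2, 2))*(-4 + q(5, -1)) = (6*√7)*(-4 + (1 + 8*5)) = (6*√7)*(-4 + (1 + 40)) = (6*√7)*(-4 + 41) = (6*√7)*37 = 222*√7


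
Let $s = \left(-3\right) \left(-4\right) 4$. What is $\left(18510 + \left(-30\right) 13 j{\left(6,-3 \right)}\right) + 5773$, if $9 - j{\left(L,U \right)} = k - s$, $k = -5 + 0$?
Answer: $103$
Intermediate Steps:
$k = -5$
$s = 48$ ($s = 12 \cdot 4 = 48$)
$j{\left(L,U \right)} = 62$ ($j{\left(L,U \right)} = 9 - \left(-5 - 48\right) = 9 - -53 = 9 + 53 = 62$)
$\left(18510 + \left(-30\right) 13 j{\left(6,-3 \right)}\right) + 5773 = \left(18510 + \left(-30\right) 13 \cdot 62\right) + 5773 = \left(18510 - 24180\right) + 5773 = -5670 + 5773 = 103$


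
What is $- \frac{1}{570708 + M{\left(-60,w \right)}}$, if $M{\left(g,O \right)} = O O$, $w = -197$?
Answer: $- \frac{1}{609517} \approx -1.6406 \cdot 10^{-6}$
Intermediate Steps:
$M{\left(g,O \right)} = O^{2}$
$- \frac{1}{570708 + M{\left(-60,w \right)}} = - \frac{1}{570708 + \left(-197\right)^{2}} = - \frac{1}{570708 + 38809} = - \frac{1}{609517}$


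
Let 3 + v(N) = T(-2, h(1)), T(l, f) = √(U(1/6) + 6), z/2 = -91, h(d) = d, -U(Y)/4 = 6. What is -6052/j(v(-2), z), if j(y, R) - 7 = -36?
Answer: 6052/29 ≈ 208.69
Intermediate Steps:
U(Y) = -24 (U(Y) = -4*6 = -24)
z = -182 (z = 2*(-91) = -182)
T(l, f) = 3*I*√2 (T(l, f) = √(-24 + 6) = √(-18) = 3*I*√2)
v(N) = -3 + 3*I*√2
j(y, R) = -29 (j(y, R) = 7 - 36 = -29)
-6052/j(v(-2), z) = -6052/(-29) = -6052*(-1/29) = 6052/29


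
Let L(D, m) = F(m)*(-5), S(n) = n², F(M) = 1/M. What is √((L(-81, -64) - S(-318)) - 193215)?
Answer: I*√18837691/8 ≈ 542.53*I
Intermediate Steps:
L(D, m) = -5/m
√((L(-81, -64) - S(-318)) - 193215) = √((-5/(-64) - 1*(-318)²) - 193215) = √((-5*(-1/64) - 1*101124) - 193215) = √((5/64 - 101124) - 193215) = √(-6471931/64 - 193215) = √(-18837691/64) = I*√18837691/8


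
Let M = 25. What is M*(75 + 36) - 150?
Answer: 2625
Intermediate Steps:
M*(75 + 36) - 150 = 25*(75 + 36) - 150 = 25*111 - 150 = 2775 - 150 = 2625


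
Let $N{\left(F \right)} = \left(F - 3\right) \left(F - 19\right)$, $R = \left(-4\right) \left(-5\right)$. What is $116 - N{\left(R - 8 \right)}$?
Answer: $179$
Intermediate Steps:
$R = 20$
$N{\left(F \right)} = \left(-19 + F\right) \left(-3 + F\right)$ ($N{\left(F \right)} = \left(-3 + F\right) \left(-19 + F\right) = \left(-19 + F\right) \left(-3 + F\right)$)
$116 - N{\left(R - 8 \right)} = 116 - \left(57 + \left(20 - 8\right)^{2} - 22 \left(20 - 8\right)\right) = 116 - \left(57 + 12^{2} - 264\right) = 116 - \left(57 + 144 - 264\right) = 116 - -63 = 116 + 63 = 179$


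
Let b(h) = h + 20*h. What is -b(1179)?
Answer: -24759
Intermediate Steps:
b(h) = 21*h
-b(1179) = -21*1179 = -1*24759 = -24759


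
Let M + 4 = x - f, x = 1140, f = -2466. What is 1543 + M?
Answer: 5145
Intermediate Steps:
M = 3602 (M = -4 + (1140 - 1*(-2466)) = -4 + (1140 + 2466) = -4 + 3606 = 3602)
1543 + M = 1543 + 3602 = 5145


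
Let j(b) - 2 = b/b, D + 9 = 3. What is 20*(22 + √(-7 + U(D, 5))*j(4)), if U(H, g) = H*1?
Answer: 440 + 60*I*√13 ≈ 440.0 + 216.33*I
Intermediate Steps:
D = -6 (D = -9 + 3 = -6)
U(H, g) = H
j(b) = 3 (j(b) = 2 + b/b = 2 + 1 = 3)
20*(22 + √(-7 + U(D, 5))*j(4)) = 20*(22 + √(-7 - 6)*3) = 20*(22 + √(-13)*3) = 20*(22 + (I*√13)*3) = 20*(22 + 3*I*√13) = 440 + 60*I*√13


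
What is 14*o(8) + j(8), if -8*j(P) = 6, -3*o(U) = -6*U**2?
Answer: 7165/4 ≈ 1791.3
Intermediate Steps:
o(U) = 2*U**2 (o(U) = -(-2)*U**2 = 2*U**2)
j(P) = -3/4 (j(P) = -1/8*6 = -3/4)
14*o(8) + j(8) = 14*(2*8**2) - 3/4 = 14*(2*64) - 3/4 = 14*128 - 3/4 = 1792 - 3/4 = 7165/4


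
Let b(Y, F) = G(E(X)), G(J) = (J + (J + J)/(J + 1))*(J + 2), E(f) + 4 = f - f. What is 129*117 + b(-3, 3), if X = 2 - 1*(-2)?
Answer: 45287/3 ≈ 15096.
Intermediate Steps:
X = 4 (X = 2 + 2 = 4)
E(f) = -4 (E(f) = -4 + (f - f) = -4 + 0 = -4)
G(J) = (2 + J)*(J + 2*J/(1 + J)) (G(J) = (J + (2*J)/(1 + J))*(2 + J) = (J + 2*J/(1 + J))*(2 + J) = (2 + J)*(J + 2*J/(1 + J)))
b(Y, F) = 8/3 (b(Y, F) = -4*(6 + (-4)² + 5*(-4))/(1 - 4) = -4*(6 + 16 - 20)/(-3) = -4*(-⅓)*2 = 8/3)
129*117 + b(-3, 3) = 129*117 + 8/3 = 15093 + 8/3 = 45287/3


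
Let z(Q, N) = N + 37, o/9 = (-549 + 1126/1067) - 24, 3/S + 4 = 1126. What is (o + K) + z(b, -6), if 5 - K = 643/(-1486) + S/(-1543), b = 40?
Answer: -106286933830518/20795438411 ≈ -5111.1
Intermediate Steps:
S = 1/374 (S = 3/(-4 + 1126) = 3/1122 = 3*(1/1122) = 1/374 ≈ 0.0026738)
o = -5492385/1067 (o = 9*((-549 + 1126/1067) - 24) = 9*(-584657/1067 - 24) = 9*(-610265/1067) = -5492385/1067 ≈ -5147.5)
K = 1164696118/214385963 (K = 5 - (643/(-1486) + (1/374)/(-1543)) = 5 - (643*(-1/1486) + (1/374)*(-1/1543)) = 5 - (-643/1486 - 1/577082) = 5 - 1*(-92766303/214385963) = 5 + 92766303/214385963 = 1164696118/214385963 ≈ 5.4327)
z(Q, N) = 37 + N
(o + K) + z(b, -6) = (-5492385/1067 + 1164696118/214385963) + (37 - 6) = -106931592421259/20795438411 + 31 = -106286933830518/20795438411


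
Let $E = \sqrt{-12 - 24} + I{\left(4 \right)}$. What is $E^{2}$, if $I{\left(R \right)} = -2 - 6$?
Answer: $28 - 96 i \approx 28.0 - 96.0 i$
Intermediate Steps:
$I{\left(R \right)} = -8$ ($I{\left(R \right)} = -2 - 6 = -8$)
$E = -8 + 6 i$ ($E = \sqrt{-12 - 24} - 8 = \sqrt{-36} - 8 = 6 i - 8 = -8 + 6 i \approx -8.0 + 6.0 i$)
$E^{2} = \left(-8 + 6 i\right)^{2}$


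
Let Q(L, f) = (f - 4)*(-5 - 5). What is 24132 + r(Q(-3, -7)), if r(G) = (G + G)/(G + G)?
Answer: 24133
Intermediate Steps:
Q(L, f) = 40 - 10*f (Q(L, f) = (-4 + f)*(-10) = 40 - 10*f)
r(G) = 1 (r(G) = (2*G)/((2*G)) = (2*G)*(1/(2*G)) = 1)
24132 + r(Q(-3, -7)) = 24132 + 1 = 24133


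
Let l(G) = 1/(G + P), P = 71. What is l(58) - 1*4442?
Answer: -573017/129 ≈ -4442.0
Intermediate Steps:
l(G) = 1/(71 + G) (l(G) = 1/(G + 71) = 1/(71 + G))
l(58) - 1*4442 = 1/(71 + 58) - 1*4442 = 1/129 - 4442 = -573017/129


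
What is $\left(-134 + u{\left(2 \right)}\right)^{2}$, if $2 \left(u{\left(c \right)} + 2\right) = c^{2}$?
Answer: $17956$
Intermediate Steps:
$u{\left(c \right)} = -2 + \frac{c^{2}}{2}$
$\left(-134 + u{\left(2 \right)}\right)^{2} = \left(-134 - \left(2 - \frac{2^{2}}{2}\right)\right)^{2} = \left(-134 + \left(-2 + \frac{1}{2} \cdot 4\right)\right)^{2} = \left(-134 + \left(-2 + 2\right)\right)^{2} = \left(-134 + 0\right)^{2} = \left(-134\right)^{2} = 17956$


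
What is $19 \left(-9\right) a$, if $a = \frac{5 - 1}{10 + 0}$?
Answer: $- \frac{342}{5} \approx -68.4$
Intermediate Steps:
$a = \frac{2}{5}$ ($a = \frac{4}{10} = 4 \cdot \frac{1}{10} = \frac{2}{5} \approx 0.4$)
$19 \left(-9\right) a = 19 \left(-9\right) \frac{2}{5} = \left(-171\right) \frac{2}{5} = - \frac{342}{5}$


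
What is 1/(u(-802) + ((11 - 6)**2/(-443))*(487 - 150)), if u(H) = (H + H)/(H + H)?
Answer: -443/7982 ≈ -0.055500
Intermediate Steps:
u(H) = 1 (u(H) = (2*H)/((2*H)) = (2*H)*(1/(2*H)) = 1)
1/(u(-802) + ((11 - 6)**2/(-443))*(487 - 150)) = 1/(1 + ((11 - 6)**2/(-443))*(487 - 150)) = 1/(1 + (5**2*(-1/443))*337) = 1/(1 + (25*(-1/443))*337) = 1/(1 - 25/443*337) = 1/(1 - 8425/443) = 1/(-7982/443) = -443/7982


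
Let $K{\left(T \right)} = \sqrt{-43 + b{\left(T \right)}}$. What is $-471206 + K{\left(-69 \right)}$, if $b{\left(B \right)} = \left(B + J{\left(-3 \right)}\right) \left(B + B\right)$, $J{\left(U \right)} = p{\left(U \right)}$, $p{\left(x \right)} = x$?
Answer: $-471206 + \sqrt{9893} \approx -4.7111 \cdot 10^{5}$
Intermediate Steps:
$J{\left(U \right)} = U$
$b{\left(B \right)} = 2 B \left(-3 + B\right)$ ($b{\left(B \right)} = \left(B - 3\right) \left(B + B\right) = \left(-3 + B\right) 2 B = 2 B \left(-3 + B\right)$)
$K{\left(T \right)} = \sqrt{-43 + 2 T \left(-3 + T\right)}$
$-471206 + K{\left(-69 \right)} = -471206 + \sqrt{-43 + 2 \left(-69\right) \left(-3 - 69\right)} = -471206 + \sqrt{-43 + 2 \left(-69\right) \left(-72\right)} = -471206 + \sqrt{-43 + 9936} = -471206 + \sqrt{9893}$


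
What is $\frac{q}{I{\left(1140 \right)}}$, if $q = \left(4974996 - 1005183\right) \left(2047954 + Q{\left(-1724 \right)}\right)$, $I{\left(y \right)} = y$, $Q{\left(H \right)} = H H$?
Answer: $\frac{664299244523}{38} \approx 1.7482 \cdot 10^{10}$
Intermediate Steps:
$Q{\left(H \right)} = H^{2}$
$q = 19928977335690$ ($q = \left(4974996 - 1005183\right) \left(2047954 + \left(-1724\right)^{2}\right) = 3969813 \left(2047954 + 2972176\right) = 3969813 \cdot 5020130 = 19928977335690$)
$\frac{q}{I{\left(1140 \right)}} = \frac{19928977335690}{1140} = 19928977335690 \cdot \frac{1}{1140} = \frac{664299244523}{38}$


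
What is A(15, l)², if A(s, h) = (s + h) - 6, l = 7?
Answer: 256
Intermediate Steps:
A(s, h) = -6 + h + s (A(s, h) = (h + s) - 6 = -6 + h + s)
A(15, l)² = (-6 + 7 + 15)² = 16² = 256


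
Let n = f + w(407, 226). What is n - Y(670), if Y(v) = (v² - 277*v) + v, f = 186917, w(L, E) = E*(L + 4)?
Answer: 15823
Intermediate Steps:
w(L, E) = E*(4 + L)
n = 279803 (n = 186917 + 226*(4 + 407) = 186917 + 226*411 = 186917 + 92886 = 279803)
Y(v) = v² - 276*v
n - Y(670) = 279803 - 670*(-276 + 670) = 279803 - 670*394 = 279803 - 1*263980 = 279803 - 263980 = 15823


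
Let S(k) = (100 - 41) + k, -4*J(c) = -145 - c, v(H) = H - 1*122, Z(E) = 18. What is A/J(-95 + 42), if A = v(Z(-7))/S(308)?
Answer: -104/8441 ≈ -0.012321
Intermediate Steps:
v(H) = -122 + H (v(H) = H - 122 = -122 + H)
J(c) = 145/4 + c/4 (J(c) = -(-145 - c)/4 = 145/4 + c/4)
S(k) = 59 + k
A = -104/367 (A = (-122 + 18)/(59 + 308) = -104/367 ≈ -0.28338)
A/J(-95 + 42) = -104/(367*(145/4 + (-95 + 42)/4)) = -104/(367*(145/4 + (1/4)*(-53))) = -104/(367*(145/4 - 53/4)) = -104/367/23 = -104/367*1/23 = -104/8441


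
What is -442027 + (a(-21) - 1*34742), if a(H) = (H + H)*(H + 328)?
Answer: -489663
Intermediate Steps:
a(H) = 2*H*(328 + H) (a(H) = (2*H)*(328 + H) = 2*H*(328 + H))
-442027 + (a(-21) - 1*34742) = -442027 + (2*(-21)*(328 - 21) - 1*34742) = -442027 + (2*(-21)*307 - 34742) = -442027 + (-12894 - 34742) = -442027 - 47636 = -489663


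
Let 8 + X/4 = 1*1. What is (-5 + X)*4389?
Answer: -144837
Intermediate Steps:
X = -28 (X = -32 + 4*(1*1) = -32 + 4*1 = -32 + 4 = -28)
(-5 + X)*4389 = (-5 - 28)*4389 = -33*4389 = -144837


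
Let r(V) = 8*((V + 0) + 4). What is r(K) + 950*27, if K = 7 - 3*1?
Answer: 25714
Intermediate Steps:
K = 4 (K = 7 - 3 = 4)
r(V) = 32 + 8*V (r(V) = 8*(V + 4) = 8*(4 + V) = 32 + 8*V)
r(K) + 950*27 = (32 + 8*4) + 950*27 = (32 + 32) + 25650 = 64 + 25650 = 25714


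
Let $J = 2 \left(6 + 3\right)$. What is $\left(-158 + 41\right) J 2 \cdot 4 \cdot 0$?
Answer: $0$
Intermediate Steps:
$J = 18$ ($J = 2 \cdot 9 = 18$)
$\left(-158 + 41\right) J 2 \cdot 4 \cdot 0 = \left(-158 + 41\right) 18 \cdot 2 \cdot 4 \cdot 0 = - 117 \cdot 18 \cdot 8 \cdot 0 = - 117 \cdot 18 \cdot 0 = \left(-117\right) 0 = 0$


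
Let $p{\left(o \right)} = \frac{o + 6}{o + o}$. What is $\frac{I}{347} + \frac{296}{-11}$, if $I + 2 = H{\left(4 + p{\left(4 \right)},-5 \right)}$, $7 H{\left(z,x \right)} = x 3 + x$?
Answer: $- \frac{719358}{26719} \approx -26.923$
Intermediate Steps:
$p{\left(o \right)} = \frac{6 + o}{2 o}$
$H{\left(z,x \right)} = \frac{4 x}{7}$ ($H{\left(z,x \right)} = \frac{x 3 + x}{7} = \frac{3 x + x}{7} = \frac{4 x}{7}$)
$I = - \frac{34}{7}$ ($I = -2 + \frac{4}{7} \left(-5\right) = -2 - \frac{20}{7} = - \frac{34}{7} \approx -4.8571$)
$\frac{I}{347} + \frac{296}{-11} = - \frac{34}{7 \cdot 347} + \frac{296}{-11} = \left(- \frac{34}{7}\right) \frac{1}{347} + 296 \left(- \frac{1}{11}\right) = - \frac{34}{2429} - \frac{296}{11} = - \frac{719358}{26719}$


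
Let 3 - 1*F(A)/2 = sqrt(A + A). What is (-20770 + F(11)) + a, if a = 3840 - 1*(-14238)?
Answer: -2686 - 2*sqrt(22) ≈ -2695.4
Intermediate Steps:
a = 18078 (a = 3840 + 14238 = 18078)
F(A) = 6 - 2*sqrt(2)*sqrt(A) (F(A) = 6 - 2*sqrt(A + A) = 6 - 2*sqrt(2)*sqrt(A))
(-20770 + F(11)) + a = (-20770 + (6 - 2*sqrt(2)*sqrt(11))) + 18078 = (-20770 + (6 - 2*sqrt(22))) + 18078 = (-20764 - 2*sqrt(22)) + 18078 = -2686 - 2*sqrt(22)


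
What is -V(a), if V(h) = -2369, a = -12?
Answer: 2369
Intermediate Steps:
-V(a) = -1*(-2369) = 2369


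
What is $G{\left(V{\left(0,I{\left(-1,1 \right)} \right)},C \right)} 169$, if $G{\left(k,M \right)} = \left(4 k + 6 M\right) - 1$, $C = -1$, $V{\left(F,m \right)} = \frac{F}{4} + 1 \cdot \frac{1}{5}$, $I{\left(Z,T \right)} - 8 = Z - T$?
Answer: $- \frac{5239}{5} \approx -1047.8$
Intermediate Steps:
$I{\left(Z,T \right)} = 8 + Z - T$ ($I{\left(Z,T \right)} = 8 - \left(T - Z\right) = 8 + Z - T$)
$V{\left(F,m \right)} = \frac{1}{5} + \frac{F}{4}$ ($V{\left(F,m \right)} = F \frac{1}{4} + 1 \cdot \frac{1}{5} = \frac{F}{4} + \frac{1}{5} = \frac{1}{5} + \frac{F}{4}$)
$G{\left(k,M \right)} = -1 + 4 k + 6 M$
$G{\left(V{\left(0,I{\left(-1,1 \right)} \right)},C \right)} 169 = \left(-1 + 4 \left(\frac{1}{5} + \frac{1}{4} \cdot 0\right) + 6 \left(-1\right)\right) 169 = \left(-1 + 4 \left(\frac{1}{5} + 0\right) - 6\right) 169 = \left(-1 + 4 \cdot \frac{1}{5} - 6\right) 169 = \left(-1 + \frac{4}{5} - 6\right) 169 = \left(- \frac{31}{5}\right) 169 = - \frac{5239}{5}$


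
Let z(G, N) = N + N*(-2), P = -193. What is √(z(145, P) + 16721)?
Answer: √16914 ≈ 130.05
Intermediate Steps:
z(G, N) = -N (z(G, N) = N - 2*N = -N)
√(z(145, P) + 16721) = √(-1*(-193) + 16721) = √(193 + 16721) = √16914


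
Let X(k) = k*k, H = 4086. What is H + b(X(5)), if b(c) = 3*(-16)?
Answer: 4038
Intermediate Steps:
X(k) = k**2
b(c) = -48
H + b(X(5)) = 4086 - 48 = 4038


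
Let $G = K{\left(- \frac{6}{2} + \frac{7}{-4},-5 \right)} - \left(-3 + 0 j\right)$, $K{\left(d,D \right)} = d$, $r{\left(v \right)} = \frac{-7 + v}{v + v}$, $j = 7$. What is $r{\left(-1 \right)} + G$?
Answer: $\frac{9}{4} \approx 2.25$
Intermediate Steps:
$r{\left(v \right)} = \frac{-7 + v}{2 v}$
$G = - \frac{7}{4}$ ($G = \left(- \frac{6}{2} + \frac{7}{-4}\right) - \left(-3 + 0 \cdot 7\right) = \left(\left(-6\right) \frac{1}{2} + 7 \left(- \frac{1}{4}\right)\right) - \left(-3 + 0\right) = \left(-3 - \frac{7}{4}\right) - -3 = - \frac{19}{4} + 3 = - \frac{7}{4} \approx -1.75$)
$r{\left(-1 \right)} + G = \frac{-7 - 1}{2 \left(-1\right)} - \frac{7}{4} = \frac{1}{2} \left(-1\right) \left(-8\right) - \frac{7}{4} = 4 - \frac{7}{4} = \frac{9}{4}$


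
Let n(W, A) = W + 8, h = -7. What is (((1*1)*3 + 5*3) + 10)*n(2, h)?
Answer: 280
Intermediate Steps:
n(W, A) = 8 + W
(((1*1)*3 + 5*3) + 10)*n(2, h) = (((1*1)*3 + 5*3) + 10)*(8 + 2) = ((1*3 + 15) + 10)*10 = ((3 + 15) + 10)*10 = (18 + 10)*10 = 28*10 = 280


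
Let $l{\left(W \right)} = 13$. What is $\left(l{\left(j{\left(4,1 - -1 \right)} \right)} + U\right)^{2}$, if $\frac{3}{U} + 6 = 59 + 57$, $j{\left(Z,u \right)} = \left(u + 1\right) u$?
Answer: $\frac{2053489}{12100} \approx 169.71$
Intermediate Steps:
$j{\left(Z,u \right)} = u \left(1 + u\right)$ ($j{\left(Z,u \right)} = \left(1 + u\right) u = u \left(1 + u\right)$)
$U = \frac{3}{110}$ ($U = \frac{3}{-6 + \left(59 + 57\right)} = \frac{3}{-6 + 116} = \frac{3}{110} \approx 0.027273$)
$\left(l{\left(j{\left(4,1 - -1 \right)} \right)} + U\right)^{2} = \left(13 + \frac{3}{110}\right)^{2} = \left(\frac{1433}{110}\right)^{2} = \frac{2053489}{12100}$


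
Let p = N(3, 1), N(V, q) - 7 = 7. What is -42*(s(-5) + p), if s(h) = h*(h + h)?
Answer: -2688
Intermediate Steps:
N(V, q) = 14 (N(V, q) = 7 + 7 = 14)
s(h) = 2*h² (s(h) = h*(2*h) = 2*h²)
p = 14
-42*(s(-5) + p) = -42*(2*(-5)² + 14) = -42*(2*25 + 14) = -42*(50 + 14) = -42*64 = -2688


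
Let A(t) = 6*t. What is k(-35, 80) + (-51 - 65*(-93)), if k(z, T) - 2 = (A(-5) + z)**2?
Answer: 10221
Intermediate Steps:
k(z, T) = 2 + (-30 + z)**2 (k(z, T) = 2 + (6*(-5) + z)**2 = 2 + (-30 + z)**2)
k(-35, 80) + (-51 - 65*(-93)) = (2 + (-30 - 35)**2) + (-51 - 65*(-93)) = (2 + (-65)**2) + (-51 + 6045) = (2 + 4225) + 5994 = 4227 + 5994 = 10221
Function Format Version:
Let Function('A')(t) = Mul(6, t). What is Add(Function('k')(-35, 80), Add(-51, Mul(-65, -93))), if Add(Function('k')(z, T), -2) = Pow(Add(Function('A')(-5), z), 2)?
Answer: 10221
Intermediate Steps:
Function('k')(z, T) = Add(2, Pow(Add(-30, z), 2)) (Function('k')(z, T) = Add(2, Pow(Add(Mul(6, -5), z), 2)) = Add(2, Pow(Add(-30, z), 2)))
Add(Function('k')(-35, 80), Add(-51, Mul(-65, -93))) = Add(Add(2, Pow(Add(-30, -35), 2)), Add(-51, Mul(-65, -93))) = Add(Add(2, Pow(-65, 2)), Add(-51, 6045)) = Add(Add(2, 4225), 5994) = Add(4227, 5994) = 10221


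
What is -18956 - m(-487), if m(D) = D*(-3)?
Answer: -20417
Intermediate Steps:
m(D) = -3*D
-18956 - m(-487) = -18956 - (-3)*(-487) = -18956 - 1*1461 = -18956 - 1461 = -20417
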